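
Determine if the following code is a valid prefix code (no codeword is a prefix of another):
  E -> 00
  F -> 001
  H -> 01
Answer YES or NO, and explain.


Checking each pair (does one codeword prefix another?):
  E='00' vs F='001': prefix -- VIOLATION

NO -- this is NOT a valid prefix code. E (00) is a prefix of F (001).


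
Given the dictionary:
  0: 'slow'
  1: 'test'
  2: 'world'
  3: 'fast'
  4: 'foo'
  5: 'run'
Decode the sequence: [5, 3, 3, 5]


Look up each index in the dictionary:
  5 -> 'run'
  3 -> 'fast'
  3 -> 'fast'
  5 -> 'run'

Decoded: "run fast fast run"


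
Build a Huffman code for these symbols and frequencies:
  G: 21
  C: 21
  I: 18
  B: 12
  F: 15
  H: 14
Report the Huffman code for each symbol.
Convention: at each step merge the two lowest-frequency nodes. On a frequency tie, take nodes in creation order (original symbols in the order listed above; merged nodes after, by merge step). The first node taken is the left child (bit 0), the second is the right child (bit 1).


Huffman tree construction:
Step 1: Merge B(12) + H(14) = 26
Step 2: Merge F(15) + I(18) = 33
Step 3: Merge G(21) + C(21) = 42
Step 4: Merge (B+H)(26) + (F+I)(33) = 59
Step 5: Merge (G+C)(42) + ((B+H)+(F+I))(59) = 101
Read each symbol's code off the tree from the root (left child = 0, right child = 1).

Codes:
  G: 00 (length 2)
  C: 01 (length 2)
  I: 111 (length 3)
  B: 100 (length 3)
  F: 110 (length 3)
  H: 101 (length 3)
Average code length: 261/101 = 2.5842 bits/symbol


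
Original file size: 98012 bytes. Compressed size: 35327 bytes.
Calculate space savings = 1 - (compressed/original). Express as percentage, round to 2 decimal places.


ratio = compressed/original = 35327/98012 = 0.360435
savings = 1 - ratio = 1 - 0.360435 = 0.639565
as a percentage: 0.639565 * 100 = 63.96%

Space savings = 1 - 35327/98012 = 63.96%


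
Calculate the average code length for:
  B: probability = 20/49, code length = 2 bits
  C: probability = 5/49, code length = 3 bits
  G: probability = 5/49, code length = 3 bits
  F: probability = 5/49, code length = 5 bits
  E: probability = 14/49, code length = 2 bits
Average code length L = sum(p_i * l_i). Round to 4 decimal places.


Weighted contributions p_i * l_i:
  B: (20/49) * 2 = 40/49
  C: (5/49) * 3 = 15/49
  G: (5/49) * 3 = 15/49
  F: (5/49) * 5 = 25/49
  E: (14/49) * 2 = 28/49
Sum = (40 + 15 + 15 + 25 + 28)/49 = 123/49

L = 123/49 = 2.5102 bits/symbol


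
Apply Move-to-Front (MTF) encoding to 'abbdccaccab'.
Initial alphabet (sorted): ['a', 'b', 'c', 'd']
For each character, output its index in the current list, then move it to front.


MTF encoding:
'a': index 0 in ['a', 'b', 'c', 'd'] -> ['a', 'b', 'c', 'd']
'b': index 1 in ['a', 'b', 'c', 'd'] -> ['b', 'a', 'c', 'd']
'b': index 0 in ['b', 'a', 'c', 'd'] -> ['b', 'a', 'c', 'd']
'd': index 3 in ['b', 'a', 'c', 'd'] -> ['d', 'b', 'a', 'c']
'c': index 3 in ['d', 'b', 'a', 'c'] -> ['c', 'd', 'b', 'a']
'c': index 0 in ['c', 'd', 'b', 'a'] -> ['c', 'd', 'b', 'a']
'a': index 3 in ['c', 'd', 'b', 'a'] -> ['a', 'c', 'd', 'b']
'c': index 1 in ['a', 'c', 'd', 'b'] -> ['c', 'a', 'd', 'b']
'c': index 0 in ['c', 'a', 'd', 'b'] -> ['c', 'a', 'd', 'b']
'a': index 1 in ['c', 'a', 'd', 'b'] -> ['a', 'c', 'd', 'b']
'b': index 3 in ['a', 'c', 'd', 'b'] -> ['b', 'a', 'c', 'd']


Output: [0, 1, 0, 3, 3, 0, 3, 1, 0, 1, 3]


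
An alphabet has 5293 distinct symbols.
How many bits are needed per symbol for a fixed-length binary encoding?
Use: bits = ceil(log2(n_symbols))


log2(5293) = 12.3699
Bracket: 2^12 = 4096 < 5293 <= 2^13 = 8192
So ceil(log2(5293)) = 13

bits = ceil(log2(5293)) = ceil(12.3699) = 13 bits


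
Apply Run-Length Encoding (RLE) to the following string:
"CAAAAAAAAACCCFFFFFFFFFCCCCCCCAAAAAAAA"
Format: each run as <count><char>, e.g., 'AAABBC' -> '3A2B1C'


Scanning runs left to right:
  i=0: run of 'C' x 1 -> '1C'
  i=1: run of 'A' x 9 -> '9A'
  i=10: run of 'C' x 3 -> '3C'
  i=13: run of 'F' x 9 -> '9F'
  i=22: run of 'C' x 7 -> '7C'
  i=29: run of 'A' x 8 -> '8A'

RLE = 1C9A3C9F7C8A


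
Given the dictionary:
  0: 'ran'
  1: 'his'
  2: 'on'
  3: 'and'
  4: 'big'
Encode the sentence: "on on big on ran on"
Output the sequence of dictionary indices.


Look up each word in the dictionary:
  'on' -> 2
  'on' -> 2
  'big' -> 4
  'on' -> 2
  'ran' -> 0
  'on' -> 2

Encoded: [2, 2, 4, 2, 0, 2]


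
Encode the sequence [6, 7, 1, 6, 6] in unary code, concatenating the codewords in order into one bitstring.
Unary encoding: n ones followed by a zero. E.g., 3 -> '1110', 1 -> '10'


Encode each number as n ones followed by a terminating 0:
  6 -> 1111110 (7 bits)
  7 -> 11111110 (8 bits)
  1 -> 10 (2 bits)
  6 -> 1111110 (7 bits)
  6 -> 1111110 (7 bits)
Total length = 7 + 8 + 2 + 7 + 7 = 31 bits.

Unary([6, 7, 1, 6, 6]) = 1111110111111101011111101111110 (31 bits)


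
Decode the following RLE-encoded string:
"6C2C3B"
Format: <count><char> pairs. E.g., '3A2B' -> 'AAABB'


Expanding each <count><char> pair:
  6C -> 'CCCCCC'
  2C -> 'CC'
  3B -> 'BBB'

Decoded = CCCCCCCCBBB


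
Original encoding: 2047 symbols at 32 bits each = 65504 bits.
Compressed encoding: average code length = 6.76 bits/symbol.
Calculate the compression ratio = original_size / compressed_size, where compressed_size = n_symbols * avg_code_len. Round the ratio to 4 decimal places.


original_size = n_symbols * orig_bits = 2047 * 32 = 65504 bits
compressed_size = n_symbols * avg_code_len = 2047 * 6.76 = 13837.72 bits
ratio = original_size / compressed_size = 65504 / 13837.72 = 4.7337

Compression ratio = 4.7337


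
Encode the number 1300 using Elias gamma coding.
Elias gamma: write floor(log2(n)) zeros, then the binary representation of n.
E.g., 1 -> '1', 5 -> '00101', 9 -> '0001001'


num_bits = floor(log2(1300)) + 1 = 11
leading_zeros = num_bits - 1 = 10
binary(1300) = 10100010100

Elias gamma(1300) = '0000000000' + '10100010100' = 000000000010100010100 (21 bits)


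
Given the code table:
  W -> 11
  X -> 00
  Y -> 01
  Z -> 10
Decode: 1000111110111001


Decoding:
10 -> Z
00 -> X
11 -> W
11 -> W
10 -> Z
11 -> W
10 -> Z
01 -> Y


Result: ZXWWZWZY


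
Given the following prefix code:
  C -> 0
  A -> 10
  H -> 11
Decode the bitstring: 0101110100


Decoding step by step:
Bits 0 -> C
Bits 10 -> A
Bits 11 -> H
Bits 10 -> A
Bits 10 -> A
Bits 0 -> C


Decoded message: CAHAAC


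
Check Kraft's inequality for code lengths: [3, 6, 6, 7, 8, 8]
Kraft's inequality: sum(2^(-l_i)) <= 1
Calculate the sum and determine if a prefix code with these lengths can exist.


Sum = 2^(-3) + 2^(-6) + 2^(-6) + 2^(-7) + 2^(-8) + 2^(-8)
    = 0.125 + 0.015625 + 0.015625 + 0.0078125 + 0.00390625 + 0.00390625
    = 44/256 = 0.171875
Since 0.171875 <= 1, Kraft's inequality IS satisfied.
A prefix code with these lengths CAN exist.

Kraft sum = 0.171875. Satisfied.


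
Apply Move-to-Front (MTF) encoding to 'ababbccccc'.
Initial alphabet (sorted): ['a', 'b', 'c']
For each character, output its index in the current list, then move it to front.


MTF encoding:
'a': index 0 in ['a', 'b', 'c'] -> ['a', 'b', 'c']
'b': index 1 in ['a', 'b', 'c'] -> ['b', 'a', 'c']
'a': index 1 in ['b', 'a', 'c'] -> ['a', 'b', 'c']
'b': index 1 in ['a', 'b', 'c'] -> ['b', 'a', 'c']
'b': index 0 in ['b', 'a', 'c'] -> ['b', 'a', 'c']
'c': index 2 in ['b', 'a', 'c'] -> ['c', 'b', 'a']
'c': index 0 in ['c', 'b', 'a'] -> ['c', 'b', 'a']
'c': index 0 in ['c', 'b', 'a'] -> ['c', 'b', 'a']
'c': index 0 in ['c', 'b', 'a'] -> ['c', 'b', 'a']
'c': index 0 in ['c', 'b', 'a'] -> ['c', 'b', 'a']


Output: [0, 1, 1, 1, 0, 2, 0, 0, 0, 0]


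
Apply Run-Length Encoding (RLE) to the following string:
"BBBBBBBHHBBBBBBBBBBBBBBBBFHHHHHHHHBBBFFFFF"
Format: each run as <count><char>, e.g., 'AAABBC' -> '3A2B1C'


Scanning runs left to right:
  i=0: run of 'B' x 7 -> '7B'
  i=7: run of 'H' x 2 -> '2H'
  i=9: run of 'B' x 16 -> '16B'
  i=25: run of 'F' x 1 -> '1F'
  i=26: run of 'H' x 8 -> '8H'
  i=34: run of 'B' x 3 -> '3B'
  i=37: run of 'F' x 5 -> '5F'

RLE = 7B2H16B1F8H3B5F


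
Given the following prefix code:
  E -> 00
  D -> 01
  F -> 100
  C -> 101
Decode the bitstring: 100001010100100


Decoding step by step:
Bits 100 -> F
Bits 00 -> E
Bits 101 -> C
Bits 01 -> D
Bits 00 -> E
Bits 100 -> F


Decoded message: FECDEF


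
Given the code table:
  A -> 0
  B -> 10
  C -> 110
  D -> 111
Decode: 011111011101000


Decoding:
0 -> A
111 -> D
110 -> C
111 -> D
0 -> A
10 -> B
0 -> A
0 -> A


Result: ADCDABAA


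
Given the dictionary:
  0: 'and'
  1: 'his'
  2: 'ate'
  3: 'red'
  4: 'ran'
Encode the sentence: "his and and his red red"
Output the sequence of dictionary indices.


Look up each word in the dictionary:
  'his' -> 1
  'and' -> 0
  'and' -> 0
  'his' -> 1
  'red' -> 3
  'red' -> 3

Encoded: [1, 0, 0, 1, 3, 3]


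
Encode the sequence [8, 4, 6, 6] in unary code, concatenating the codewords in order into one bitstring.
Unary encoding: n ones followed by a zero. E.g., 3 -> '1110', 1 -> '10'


Encode each number as n ones followed by a terminating 0:
  8 -> 111111110 (9 bits)
  4 -> 11110 (5 bits)
  6 -> 1111110 (7 bits)
  6 -> 1111110 (7 bits)
Total length = 9 + 5 + 7 + 7 = 28 bits.

Unary([8, 4, 6, 6]) = 1111111101111011111101111110 (28 bits)


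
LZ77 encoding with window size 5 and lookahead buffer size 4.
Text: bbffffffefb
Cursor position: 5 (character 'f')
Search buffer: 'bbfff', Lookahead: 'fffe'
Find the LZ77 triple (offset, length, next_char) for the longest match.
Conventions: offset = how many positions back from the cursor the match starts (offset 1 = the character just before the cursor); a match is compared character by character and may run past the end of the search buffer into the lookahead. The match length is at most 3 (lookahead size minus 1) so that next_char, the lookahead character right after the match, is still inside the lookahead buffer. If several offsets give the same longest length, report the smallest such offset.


Try each offset into the search buffer:
  offset=1 (pos 4, char 'f'): match length 3
  offset=2 (pos 3, char 'f'): match length 3
  offset=3 (pos 2, char 'f'): match length 3
  offset=4 (pos 1, char 'b'): match length 0
  offset=5 (pos 0, char 'b'): match length 0
Longest match has length 3, found at offsets 1, 2, 3; take the smallest, offset 1.
next_char = character at position 5 + 3 = 8 -> 'e'

Best match: offset=1, length=3 (matching 'fff' starting at position 4)
LZ77 triple: (1, 3, 'e')


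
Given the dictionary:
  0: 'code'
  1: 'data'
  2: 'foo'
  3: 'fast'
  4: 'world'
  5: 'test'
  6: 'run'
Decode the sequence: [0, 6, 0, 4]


Look up each index in the dictionary:
  0 -> 'code'
  6 -> 'run'
  0 -> 'code'
  4 -> 'world'

Decoded: "code run code world"


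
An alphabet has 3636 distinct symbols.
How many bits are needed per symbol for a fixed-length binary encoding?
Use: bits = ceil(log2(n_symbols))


log2(3636) = 11.8281
Bracket: 2^11 = 2048 < 3636 <= 2^12 = 4096
So ceil(log2(3636)) = 12

bits = ceil(log2(3636)) = ceil(11.8281) = 12 bits


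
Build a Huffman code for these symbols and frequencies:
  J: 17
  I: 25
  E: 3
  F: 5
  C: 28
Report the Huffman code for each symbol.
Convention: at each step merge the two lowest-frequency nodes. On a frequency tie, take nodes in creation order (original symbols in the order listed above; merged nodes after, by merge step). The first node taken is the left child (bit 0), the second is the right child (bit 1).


Huffman tree construction:
Step 1: Merge E(3) + F(5) = 8
Step 2: Merge (E+F)(8) + J(17) = 25
Step 3: Merge I(25) + ((E+F)+J)(25) = 50
Step 4: Merge C(28) + (I+((E+F)+J))(50) = 78
Read each symbol's code off the tree from the root (left child = 0, right child = 1).

Codes:
  J: 111 (length 3)
  I: 10 (length 2)
  E: 1100 (length 4)
  F: 1101 (length 4)
  C: 0 (length 1)
Average code length: 161/78 = 2.0641 bits/symbol


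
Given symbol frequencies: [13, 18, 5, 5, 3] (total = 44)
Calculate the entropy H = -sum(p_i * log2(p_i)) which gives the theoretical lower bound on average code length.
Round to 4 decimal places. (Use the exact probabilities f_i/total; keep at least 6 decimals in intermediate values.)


Per-symbol terms -p_i * log2(p_i) with p_i = f_i/44:
  p = 13/44 = 0.295455: log2(p) = -1.758992, -p*log2(p) = 0.519702
  p = 18/44 = 0.409091: log2(p) = -1.289507, -p*log2(p) = 0.527525
  p = 5/44 = 0.113636: log2(p) = -3.137504, -p*log2(p) = 0.356534
  p = 5/44 = 0.113636: log2(p) = -3.137504, -p*log2(p) = 0.356534
  p = 3/44 = 0.068182: log2(p) = -3.874469, -p*log2(p) = 0.264168
H = 0.519702 + 0.527525 + 0.356534 + 0.356534 + 0.264168 = 2.024463

H = 2.0245 bits/symbol


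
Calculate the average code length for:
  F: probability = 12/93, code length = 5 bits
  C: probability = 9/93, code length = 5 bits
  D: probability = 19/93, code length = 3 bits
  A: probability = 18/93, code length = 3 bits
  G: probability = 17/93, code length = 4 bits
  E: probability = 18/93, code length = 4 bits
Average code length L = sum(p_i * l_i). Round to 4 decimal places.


Weighted contributions p_i * l_i:
  F: (12/93) * 5 = 60/93
  C: (9/93) * 5 = 45/93
  D: (19/93) * 3 = 57/93
  A: (18/93) * 3 = 54/93
  G: (17/93) * 4 = 68/93
  E: (18/93) * 4 = 72/93
Sum = (60 + 45 + 57 + 54 + 68 + 72)/93 = 356/93

L = 356/93 = 3.8280 bits/symbol


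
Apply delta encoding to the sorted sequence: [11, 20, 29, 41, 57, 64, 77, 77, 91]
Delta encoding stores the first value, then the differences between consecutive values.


First value: 11
Deltas:
  20 - 11 = 9
  29 - 20 = 9
  41 - 29 = 12
  57 - 41 = 16
  64 - 57 = 7
  77 - 64 = 13
  77 - 77 = 0
  91 - 77 = 14


Delta encoded: [11, 9, 9, 12, 16, 7, 13, 0, 14]


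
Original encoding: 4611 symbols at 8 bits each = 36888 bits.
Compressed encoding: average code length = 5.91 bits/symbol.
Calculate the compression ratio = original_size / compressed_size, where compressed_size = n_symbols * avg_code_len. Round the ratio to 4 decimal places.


original_size = n_symbols * orig_bits = 4611 * 8 = 36888 bits
compressed_size = n_symbols * avg_code_len = 4611 * 5.91 = 27251.01 bits
ratio = original_size / compressed_size = 36888 / 27251.01 = 1.3536

Compression ratio = 1.3536


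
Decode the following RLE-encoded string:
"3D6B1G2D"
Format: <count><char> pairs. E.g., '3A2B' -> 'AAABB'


Expanding each <count><char> pair:
  3D -> 'DDD'
  6B -> 'BBBBBB'
  1G -> 'G'
  2D -> 'DD'

Decoded = DDDBBBBBBGDD


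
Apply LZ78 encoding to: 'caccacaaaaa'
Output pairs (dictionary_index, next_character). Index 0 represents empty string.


LZ78 encoding steps:
Dictionary: {0: ''}
Step 1: w='' (idx 0), next='c' -> output (0, 'c'), add 'c' as idx 1
Step 2: w='' (idx 0), next='a' -> output (0, 'a'), add 'a' as idx 2
Step 3: w='c' (idx 1), next='c' -> output (1, 'c'), add 'cc' as idx 3
Step 4: w='a' (idx 2), next='c' -> output (2, 'c'), add 'ac' as idx 4
Step 5: w='a' (idx 2), next='a' -> output (2, 'a'), add 'aa' as idx 5
Step 6: w='aa' (idx 5), next='a' -> output (5, 'a'), add 'aaa' as idx 6


Encoded: [(0, 'c'), (0, 'a'), (1, 'c'), (2, 'c'), (2, 'a'), (5, 'a')]


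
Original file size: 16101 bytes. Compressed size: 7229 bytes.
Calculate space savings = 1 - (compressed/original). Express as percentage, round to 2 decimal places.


ratio = compressed/original = 7229/16101 = 0.448978
savings = 1 - ratio = 1 - 0.448978 = 0.551022
as a percentage: 0.551022 * 100 = 55.1%

Space savings = 1 - 7229/16101 = 55.1%


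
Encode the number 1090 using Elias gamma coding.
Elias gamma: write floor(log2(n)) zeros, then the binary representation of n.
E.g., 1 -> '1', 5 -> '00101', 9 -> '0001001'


num_bits = floor(log2(1090)) + 1 = 11
leading_zeros = num_bits - 1 = 10
binary(1090) = 10001000010

Elias gamma(1090) = '0000000000' + '10001000010' = 000000000010001000010 (21 bits)


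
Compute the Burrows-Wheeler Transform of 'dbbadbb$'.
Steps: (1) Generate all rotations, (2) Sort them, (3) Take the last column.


Rotations (sorted):
  0: $dbbadbb -> last char: b
  1: adbb$dbb -> last char: b
  2: b$dbbadb -> last char: b
  3: badbb$db -> last char: b
  4: bb$dbbad -> last char: d
  5: bbadbb$d -> last char: d
  6: dbb$dbba -> last char: a
  7: dbbadbb$ -> last char: $


BWT = bbbbdda$


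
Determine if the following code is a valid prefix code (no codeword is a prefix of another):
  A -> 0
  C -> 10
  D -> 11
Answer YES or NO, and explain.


Checking each pair (does one codeword prefix another?):
  A='0' vs C='10': no prefix
  A='0' vs D='11': no prefix
  C='10' vs A='0': no prefix
  C='10' vs D='11': no prefix
  D='11' vs A='0': no prefix
  D='11' vs C='10': no prefix
No violation found over all pairs.

YES -- this is a valid prefix code. No codeword is a prefix of any other codeword.


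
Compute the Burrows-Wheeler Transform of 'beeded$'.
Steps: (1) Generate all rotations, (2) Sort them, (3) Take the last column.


Rotations (sorted):
  0: $beeded -> last char: d
  1: beeded$ -> last char: $
  2: d$beede -> last char: e
  3: ded$bee -> last char: e
  4: ed$beed -> last char: d
  5: eded$be -> last char: e
  6: eeded$b -> last char: b


BWT = d$eedeb


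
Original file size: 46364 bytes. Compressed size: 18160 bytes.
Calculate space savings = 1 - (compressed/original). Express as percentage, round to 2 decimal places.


ratio = compressed/original = 18160/46364 = 0.391683
savings = 1 - ratio = 1 - 0.391683 = 0.608317
as a percentage: 0.608317 * 100 = 60.83%

Space savings = 1 - 18160/46364 = 60.83%


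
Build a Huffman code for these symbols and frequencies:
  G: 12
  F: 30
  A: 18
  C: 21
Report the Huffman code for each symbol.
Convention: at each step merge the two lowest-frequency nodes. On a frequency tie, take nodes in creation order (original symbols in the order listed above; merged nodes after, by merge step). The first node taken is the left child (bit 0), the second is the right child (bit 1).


Huffman tree construction:
Step 1: Merge G(12) + A(18) = 30
Step 2: Merge C(21) + F(30) = 51
Step 3: Merge (G+A)(30) + (C+F)(51) = 81
Read each symbol's code off the tree from the root (left child = 0, right child = 1).

Codes:
  G: 00 (length 2)
  F: 11 (length 2)
  A: 01 (length 2)
  C: 10 (length 2)
Average code length: 162/81 = 2.0000 bits/symbol


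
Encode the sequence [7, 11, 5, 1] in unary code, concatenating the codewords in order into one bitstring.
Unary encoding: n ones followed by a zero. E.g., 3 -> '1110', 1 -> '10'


Encode each number as n ones followed by a terminating 0:
  7 -> 11111110 (8 bits)
  11 -> 111111111110 (12 bits)
  5 -> 111110 (6 bits)
  1 -> 10 (2 bits)
Total length = 8 + 12 + 6 + 2 = 28 bits.

Unary([7, 11, 5, 1]) = 1111111011111111111011111010 (28 bits)


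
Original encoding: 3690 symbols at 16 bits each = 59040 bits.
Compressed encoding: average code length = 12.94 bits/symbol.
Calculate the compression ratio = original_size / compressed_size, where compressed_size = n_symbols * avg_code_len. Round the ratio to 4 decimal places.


original_size = n_symbols * orig_bits = 3690 * 16 = 59040 bits
compressed_size = n_symbols * avg_code_len = 3690 * 12.94 = 47748.6 bits
ratio = original_size / compressed_size = 59040 / 47748.6 = 1.2365

Compression ratio = 1.2365


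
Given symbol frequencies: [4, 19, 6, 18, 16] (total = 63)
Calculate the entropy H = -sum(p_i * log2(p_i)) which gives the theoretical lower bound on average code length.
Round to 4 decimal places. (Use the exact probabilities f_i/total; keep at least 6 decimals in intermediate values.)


Per-symbol terms -p_i * log2(p_i) with p_i = f_i/63:
  p = 4/63 = 0.063492: log2(p) = -3.977280, -p*log2(p) = 0.252526
  p = 19/63 = 0.301587: log2(p) = -1.729352, -p*log2(p) = 0.521551
  p = 6/63 = 0.095238: log2(p) = -3.392317, -p*log2(p) = 0.323078
  p = 18/63 = 0.285714: log2(p) = -1.807355, -p*log2(p) = 0.516387
  p = 16/63 = 0.253968: log2(p) = -1.977280, -p*log2(p) = 0.502166
H = 0.252526 + 0.521551 + 0.323078 + 0.516387 + 0.502166 = 2.115708

H = 2.1157 bits/symbol


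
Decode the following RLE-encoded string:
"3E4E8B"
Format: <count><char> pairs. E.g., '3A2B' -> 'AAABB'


Expanding each <count><char> pair:
  3E -> 'EEE'
  4E -> 'EEEE'
  8B -> 'BBBBBBBB'

Decoded = EEEEEEEBBBBBBBB


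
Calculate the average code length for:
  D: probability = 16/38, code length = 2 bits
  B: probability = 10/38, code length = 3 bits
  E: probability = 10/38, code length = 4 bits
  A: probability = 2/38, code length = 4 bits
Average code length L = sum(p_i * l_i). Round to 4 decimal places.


Weighted contributions p_i * l_i:
  D: (16/38) * 2 = 32/38
  B: (10/38) * 3 = 30/38
  E: (10/38) * 4 = 40/38
  A: (2/38) * 4 = 8/38
Sum = (32 + 30 + 40 + 8)/38 = 110/38

L = 110/38 = 2.8947 bits/symbol


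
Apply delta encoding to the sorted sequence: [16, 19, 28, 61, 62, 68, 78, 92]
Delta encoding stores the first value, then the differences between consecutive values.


First value: 16
Deltas:
  19 - 16 = 3
  28 - 19 = 9
  61 - 28 = 33
  62 - 61 = 1
  68 - 62 = 6
  78 - 68 = 10
  92 - 78 = 14


Delta encoded: [16, 3, 9, 33, 1, 6, 10, 14]


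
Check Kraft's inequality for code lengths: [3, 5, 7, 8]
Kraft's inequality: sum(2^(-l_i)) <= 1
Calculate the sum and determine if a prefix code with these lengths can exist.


Sum = 2^(-3) + 2^(-5) + 2^(-7) + 2^(-8)
    = 0.125 + 0.03125 + 0.0078125 + 0.00390625
    = 43/256 = 0.16796875
Since 0.16796875 <= 1, Kraft's inequality IS satisfied.
A prefix code with these lengths CAN exist.

Kraft sum = 0.16796875. Satisfied.


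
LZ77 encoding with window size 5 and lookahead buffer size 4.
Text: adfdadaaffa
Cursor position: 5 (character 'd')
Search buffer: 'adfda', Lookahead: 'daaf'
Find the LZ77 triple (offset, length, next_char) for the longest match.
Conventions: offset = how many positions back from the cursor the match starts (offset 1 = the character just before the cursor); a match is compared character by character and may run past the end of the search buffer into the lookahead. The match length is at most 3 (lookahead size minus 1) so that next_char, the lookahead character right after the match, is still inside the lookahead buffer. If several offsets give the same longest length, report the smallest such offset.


Try each offset into the search buffer:
  offset=1 (pos 4, char 'a'): match length 0
  offset=2 (pos 3, char 'd'): match length 2
  offset=3 (pos 2, char 'f'): match length 0
  offset=4 (pos 1, char 'd'): match length 1
  offset=5 (pos 0, char 'a'): match length 0
Longest match has length 2 at offset 2.
next_char = character at position 5 + 2 = 7 -> 'a'

Best match: offset=2, length=2 (matching 'da' starting at position 3)
LZ77 triple: (2, 2, 'a')


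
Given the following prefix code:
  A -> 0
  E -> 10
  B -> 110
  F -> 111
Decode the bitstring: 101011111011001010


Decoding step by step:
Bits 10 -> E
Bits 10 -> E
Bits 111 -> F
Bits 110 -> B
Bits 110 -> B
Bits 0 -> A
Bits 10 -> E
Bits 10 -> E


Decoded message: EEFBBAEE


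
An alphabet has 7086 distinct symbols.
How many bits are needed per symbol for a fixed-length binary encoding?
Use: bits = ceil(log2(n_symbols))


log2(7086) = 12.7908
Bracket: 2^12 = 4096 < 7086 <= 2^13 = 8192
So ceil(log2(7086)) = 13

bits = ceil(log2(7086)) = ceil(12.7908) = 13 bits


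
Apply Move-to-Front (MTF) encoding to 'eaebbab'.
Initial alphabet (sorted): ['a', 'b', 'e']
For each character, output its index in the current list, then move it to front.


MTF encoding:
'e': index 2 in ['a', 'b', 'e'] -> ['e', 'a', 'b']
'a': index 1 in ['e', 'a', 'b'] -> ['a', 'e', 'b']
'e': index 1 in ['a', 'e', 'b'] -> ['e', 'a', 'b']
'b': index 2 in ['e', 'a', 'b'] -> ['b', 'e', 'a']
'b': index 0 in ['b', 'e', 'a'] -> ['b', 'e', 'a']
'a': index 2 in ['b', 'e', 'a'] -> ['a', 'b', 'e']
'b': index 1 in ['a', 'b', 'e'] -> ['b', 'a', 'e']


Output: [2, 1, 1, 2, 0, 2, 1]


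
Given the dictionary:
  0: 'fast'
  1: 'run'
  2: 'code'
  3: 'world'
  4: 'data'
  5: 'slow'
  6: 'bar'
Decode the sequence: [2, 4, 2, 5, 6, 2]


Look up each index in the dictionary:
  2 -> 'code'
  4 -> 'data'
  2 -> 'code'
  5 -> 'slow'
  6 -> 'bar'
  2 -> 'code'

Decoded: "code data code slow bar code"


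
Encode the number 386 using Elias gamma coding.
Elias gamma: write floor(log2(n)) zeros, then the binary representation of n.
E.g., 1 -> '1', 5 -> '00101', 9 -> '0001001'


num_bits = floor(log2(386)) + 1 = 9
leading_zeros = num_bits - 1 = 8
binary(386) = 110000010

Elias gamma(386) = '00000000' + '110000010' = 00000000110000010 (17 bits)


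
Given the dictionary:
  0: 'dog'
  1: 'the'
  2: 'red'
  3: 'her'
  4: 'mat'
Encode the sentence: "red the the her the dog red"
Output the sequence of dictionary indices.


Look up each word in the dictionary:
  'red' -> 2
  'the' -> 1
  'the' -> 1
  'her' -> 3
  'the' -> 1
  'dog' -> 0
  'red' -> 2

Encoded: [2, 1, 1, 3, 1, 0, 2]


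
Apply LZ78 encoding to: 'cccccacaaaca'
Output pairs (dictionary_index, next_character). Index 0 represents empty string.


LZ78 encoding steps:
Dictionary: {0: ''}
Step 1: w='' (idx 0), next='c' -> output (0, 'c'), add 'c' as idx 1
Step 2: w='c' (idx 1), next='c' -> output (1, 'c'), add 'cc' as idx 2
Step 3: w='cc' (idx 2), next='a' -> output (2, 'a'), add 'cca' as idx 3
Step 4: w='c' (idx 1), next='a' -> output (1, 'a'), add 'ca' as idx 4
Step 5: w='' (idx 0), next='a' -> output (0, 'a'), add 'a' as idx 5
Step 6: w='a' (idx 5), next='c' -> output (5, 'c'), add 'ac' as idx 6
Step 7: w='a' (idx 5), end of input -> output (5, '')


Encoded: [(0, 'c'), (1, 'c'), (2, 'a'), (1, 'a'), (0, 'a'), (5, 'c'), (5, '')]


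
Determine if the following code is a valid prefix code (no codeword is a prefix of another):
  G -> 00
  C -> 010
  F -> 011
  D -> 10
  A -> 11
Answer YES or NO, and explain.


Checking each pair (does one codeword prefix another?):
  G='00' vs C='010': no prefix
  G='00' vs F='011': no prefix
  G='00' vs D='10': no prefix
  G='00' vs A='11': no prefix
  C='010' vs G='00': no prefix
  C='010' vs F='011': no prefix
  C='010' vs D='10': no prefix
  C='010' vs A='11': no prefix
  F='011' vs G='00': no prefix
  F='011' vs C='010': no prefix
  F='011' vs D='10': no prefix
  F='011' vs A='11': no prefix
  D='10' vs G='00': no prefix
  D='10' vs C='010': no prefix
  D='10' vs F='011': no prefix
  D='10' vs A='11': no prefix
  A='11' vs G='00': no prefix
  A='11' vs C='010': no prefix
  A='11' vs F='011': no prefix
  A='11' vs D='10': no prefix
No violation found over all pairs.

YES -- this is a valid prefix code. No codeword is a prefix of any other codeword.


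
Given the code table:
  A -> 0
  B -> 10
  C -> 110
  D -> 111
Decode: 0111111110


Decoding:
0 -> A
111 -> D
111 -> D
110 -> C


Result: ADDC


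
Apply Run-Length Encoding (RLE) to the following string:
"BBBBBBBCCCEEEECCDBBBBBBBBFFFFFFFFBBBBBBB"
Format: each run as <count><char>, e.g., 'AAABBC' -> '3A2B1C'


Scanning runs left to right:
  i=0: run of 'B' x 7 -> '7B'
  i=7: run of 'C' x 3 -> '3C'
  i=10: run of 'E' x 4 -> '4E'
  i=14: run of 'C' x 2 -> '2C'
  i=16: run of 'D' x 1 -> '1D'
  i=17: run of 'B' x 8 -> '8B'
  i=25: run of 'F' x 8 -> '8F'
  i=33: run of 'B' x 7 -> '7B'

RLE = 7B3C4E2C1D8B8F7B


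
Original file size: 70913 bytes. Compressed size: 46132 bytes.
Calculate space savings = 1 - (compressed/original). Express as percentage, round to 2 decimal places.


ratio = compressed/original = 46132/70913 = 0.650544
savings = 1 - ratio = 1 - 0.650544 = 0.349456
as a percentage: 0.349456 * 100 = 34.95%

Space savings = 1 - 46132/70913 = 34.95%


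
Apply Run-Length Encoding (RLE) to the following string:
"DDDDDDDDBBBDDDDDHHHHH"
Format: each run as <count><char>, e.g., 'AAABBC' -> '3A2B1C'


Scanning runs left to right:
  i=0: run of 'D' x 8 -> '8D'
  i=8: run of 'B' x 3 -> '3B'
  i=11: run of 'D' x 5 -> '5D'
  i=16: run of 'H' x 5 -> '5H'

RLE = 8D3B5D5H


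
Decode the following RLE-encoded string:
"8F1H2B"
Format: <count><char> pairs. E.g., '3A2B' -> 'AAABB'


Expanding each <count><char> pair:
  8F -> 'FFFFFFFF'
  1H -> 'H'
  2B -> 'BB'

Decoded = FFFFFFFFHBB


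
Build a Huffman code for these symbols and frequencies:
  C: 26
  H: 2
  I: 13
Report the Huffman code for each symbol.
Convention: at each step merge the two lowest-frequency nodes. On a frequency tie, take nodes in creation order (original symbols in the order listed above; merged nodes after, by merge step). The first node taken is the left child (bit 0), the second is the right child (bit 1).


Huffman tree construction:
Step 1: Merge H(2) + I(13) = 15
Step 2: Merge (H+I)(15) + C(26) = 41
Read each symbol's code off the tree from the root (left child = 0, right child = 1).

Codes:
  C: 1 (length 1)
  H: 00 (length 2)
  I: 01 (length 2)
Average code length: 56/41 = 1.3659 bits/symbol


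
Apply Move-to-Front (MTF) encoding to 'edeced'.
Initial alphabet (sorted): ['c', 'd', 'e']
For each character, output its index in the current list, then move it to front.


MTF encoding:
'e': index 2 in ['c', 'd', 'e'] -> ['e', 'c', 'd']
'd': index 2 in ['e', 'c', 'd'] -> ['d', 'e', 'c']
'e': index 1 in ['d', 'e', 'c'] -> ['e', 'd', 'c']
'c': index 2 in ['e', 'd', 'c'] -> ['c', 'e', 'd']
'e': index 1 in ['c', 'e', 'd'] -> ['e', 'c', 'd']
'd': index 2 in ['e', 'c', 'd'] -> ['d', 'e', 'c']


Output: [2, 2, 1, 2, 1, 2]


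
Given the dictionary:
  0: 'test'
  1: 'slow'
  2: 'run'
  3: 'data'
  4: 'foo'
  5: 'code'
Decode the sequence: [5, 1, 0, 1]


Look up each index in the dictionary:
  5 -> 'code'
  1 -> 'slow'
  0 -> 'test'
  1 -> 'slow'

Decoded: "code slow test slow"


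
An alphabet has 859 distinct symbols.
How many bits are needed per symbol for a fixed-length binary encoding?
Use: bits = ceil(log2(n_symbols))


log2(859) = 9.7465
Bracket: 2^9 = 512 < 859 <= 2^10 = 1024
So ceil(log2(859)) = 10

bits = ceil(log2(859)) = ceil(9.7465) = 10 bits


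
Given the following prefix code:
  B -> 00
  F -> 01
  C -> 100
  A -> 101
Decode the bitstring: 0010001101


Decoding step by step:
Bits 00 -> B
Bits 100 -> C
Bits 01 -> F
Bits 101 -> A


Decoded message: BCFA


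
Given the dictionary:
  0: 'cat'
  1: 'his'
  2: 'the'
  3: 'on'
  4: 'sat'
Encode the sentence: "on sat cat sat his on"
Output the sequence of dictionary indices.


Look up each word in the dictionary:
  'on' -> 3
  'sat' -> 4
  'cat' -> 0
  'sat' -> 4
  'his' -> 1
  'on' -> 3

Encoded: [3, 4, 0, 4, 1, 3]


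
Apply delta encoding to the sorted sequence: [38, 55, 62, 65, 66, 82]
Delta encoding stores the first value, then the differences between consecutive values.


First value: 38
Deltas:
  55 - 38 = 17
  62 - 55 = 7
  65 - 62 = 3
  66 - 65 = 1
  82 - 66 = 16


Delta encoded: [38, 17, 7, 3, 1, 16]


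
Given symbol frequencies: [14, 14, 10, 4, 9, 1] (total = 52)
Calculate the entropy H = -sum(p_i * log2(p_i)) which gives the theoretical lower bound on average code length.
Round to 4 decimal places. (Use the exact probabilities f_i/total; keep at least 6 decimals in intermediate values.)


Per-symbol terms -p_i * log2(p_i) with p_i = f_i/52:
  p = 14/52 = 0.269231: log2(p) = -1.893085, -p*log2(p) = 0.509677
  p = 14/52 = 0.269231: log2(p) = -1.893085, -p*log2(p) = 0.509677
  p = 10/52 = 0.192308: log2(p) = -2.378512, -p*log2(p) = 0.457406
  p = 4/52 = 0.076923: log2(p) = -3.700440, -p*log2(p) = 0.284649
  p = 9/52 = 0.173077: log2(p) = -2.530515, -p*log2(p) = 0.437974
  p = 1/52 = 0.019231: log2(p) = -5.700440, -p*log2(p) = 0.109624
H = 0.509677 + 0.509677 + 0.457406 + 0.284649 + 0.437974 + 0.109624 = 2.309007

H = 2.309 bits/symbol


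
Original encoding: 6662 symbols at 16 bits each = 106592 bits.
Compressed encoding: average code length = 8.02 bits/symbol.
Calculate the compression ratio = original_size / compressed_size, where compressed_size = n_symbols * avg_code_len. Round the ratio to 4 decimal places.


original_size = n_symbols * orig_bits = 6662 * 16 = 106592 bits
compressed_size = n_symbols * avg_code_len = 6662 * 8.02 = 53429.24 bits
ratio = original_size / compressed_size = 106592 / 53429.24 = 1.995

Compression ratio = 1.995


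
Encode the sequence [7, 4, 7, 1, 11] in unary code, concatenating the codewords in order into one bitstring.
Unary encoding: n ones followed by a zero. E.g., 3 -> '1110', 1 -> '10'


Encode each number as n ones followed by a terminating 0:
  7 -> 11111110 (8 bits)
  4 -> 11110 (5 bits)
  7 -> 11111110 (8 bits)
  1 -> 10 (2 bits)
  11 -> 111111111110 (12 bits)
Total length = 8 + 5 + 8 + 2 + 12 = 35 bits.

Unary([7, 4, 7, 1, 11]) = 11111110111101111111010111111111110 (35 bits)


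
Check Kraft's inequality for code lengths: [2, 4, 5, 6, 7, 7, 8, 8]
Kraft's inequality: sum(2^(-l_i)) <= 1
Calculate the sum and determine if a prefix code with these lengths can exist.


Sum = 2^(-2) + 2^(-4) + 2^(-5) + 2^(-6) + 2^(-7) + 2^(-7) + 2^(-8) + 2^(-8)
    = 0.25 + 0.0625 + 0.03125 + 0.015625 + 0.0078125 + 0.0078125 + 0.00390625 + 0.00390625
    = 98/256 = 0.3828125
Since 0.3828125 <= 1, Kraft's inequality IS satisfied.
A prefix code with these lengths CAN exist.

Kraft sum = 0.3828125. Satisfied.


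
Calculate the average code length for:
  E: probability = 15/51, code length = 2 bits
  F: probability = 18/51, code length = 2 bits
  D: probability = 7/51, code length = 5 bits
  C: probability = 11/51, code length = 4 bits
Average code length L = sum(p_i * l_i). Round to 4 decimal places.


Weighted contributions p_i * l_i:
  E: (15/51) * 2 = 30/51
  F: (18/51) * 2 = 36/51
  D: (7/51) * 5 = 35/51
  C: (11/51) * 4 = 44/51
Sum = (30 + 36 + 35 + 44)/51 = 145/51

L = 145/51 = 2.8431 bits/symbol


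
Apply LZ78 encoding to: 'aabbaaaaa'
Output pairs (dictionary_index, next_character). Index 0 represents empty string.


LZ78 encoding steps:
Dictionary: {0: ''}
Step 1: w='' (idx 0), next='a' -> output (0, 'a'), add 'a' as idx 1
Step 2: w='a' (idx 1), next='b' -> output (1, 'b'), add 'ab' as idx 2
Step 3: w='' (idx 0), next='b' -> output (0, 'b'), add 'b' as idx 3
Step 4: w='a' (idx 1), next='a' -> output (1, 'a'), add 'aa' as idx 4
Step 5: w='aa' (idx 4), next='a' -> output (4, 'a'), add 'aaa' as idx 5


Encoded: [(0, 'a'), (1, 'b'), (0, 'b'), (1, 'a'), (4, 'a')]


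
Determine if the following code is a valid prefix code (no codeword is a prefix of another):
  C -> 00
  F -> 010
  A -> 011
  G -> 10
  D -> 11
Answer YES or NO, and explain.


Checking each pair (does one codeword prefix another?):
  C='00' vs F='010': no prefix
  C='00' vs A='011': no prefix
  C='00' vs G='10': no prefix
  C='00' vs D='11': no prefix
  F='010' vs C='00': no prefix
  F='010' vs A='011': no prefix
  F='010' vs G='10': no prefix
  F='010' vs D='11': no prefix
  A='011' vs C='00': no prefix
  A='011' vs F='010': no prefix
  A='011' vs G='10': no prefix
  A='011' vs D='11': no prefix
  G='10' vs C='00': no prefix
  G='10' vs F='010': no prefix
  G='10' vs A='011': no prefix
  G='10' vs D='11': no prefix
  D='11' vs C='00': no prefix
  D='11' vs F='010': no prefix
  D='11' vs A='011': no prefix
  D='11' vs G='10': no prefix
No violation found over all pairs.

YES -- this is a valid prefix code. No codeword is a prefix of any other codeword.


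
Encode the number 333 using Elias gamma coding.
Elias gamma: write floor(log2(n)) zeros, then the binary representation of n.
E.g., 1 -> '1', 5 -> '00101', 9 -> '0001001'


num_bits = floor(log2(333)) + 1 = 9
leading_zeros = num_bits - 1 = 8
binary(333) = 101001101

Elias gamma(333) = '00000000' + '101001101' = 00000000101001101 (17 bits)


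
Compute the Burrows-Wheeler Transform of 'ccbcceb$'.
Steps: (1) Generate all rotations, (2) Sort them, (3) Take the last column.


Rotations (sorted):
  0: $ccbcceb -> last char: b
  1: b$ccbcce -> last char: e
  2: bcceb$cc -> last char: c
  3: cbcceb$c -> last char: c
  4: ccbcceb$ -> last char: $
  5: cceb$ccb -> last char: b
  6: ceb$ccbc -> last char: c
  7: eb$ccbcc -> last char: c


BWT = becc$bcc


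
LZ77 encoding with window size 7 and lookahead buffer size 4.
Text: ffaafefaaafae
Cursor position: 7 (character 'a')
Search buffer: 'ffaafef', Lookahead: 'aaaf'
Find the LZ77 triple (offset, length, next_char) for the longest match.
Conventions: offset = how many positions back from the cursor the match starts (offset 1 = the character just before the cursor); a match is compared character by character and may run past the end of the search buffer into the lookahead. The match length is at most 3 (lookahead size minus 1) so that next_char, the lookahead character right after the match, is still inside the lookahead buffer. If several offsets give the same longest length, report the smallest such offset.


Try each offset into the search buffer:
  offset=1 (pos 6, char 'f'): match length 0
  offset=2 (pos 5, char 'e'): match length 0
  offset=3 (pos 4, char 'f'): match length 0
  offset=4 (pos 3, char 'a'): match length 1
  offset=5 (pos 2, char 'a'): match length 2
  offset=6 (pos 1, char 'f'): match length 0
  offset=7 (pos 0, char 'f'): match length 0
Longest match has length 2 at offset 5.
next_char = character at position 7 + 2 = 9 -> 'a'

Best match: offset=5, length=2 (matching 'aa' starting at position 2)
LZ77 triple: (5, 2, 'a')


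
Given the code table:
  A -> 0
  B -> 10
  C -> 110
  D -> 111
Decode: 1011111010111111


Decoding:
10 -> B
111 -> D
110 -> C
10 -> B
111 -> D
111 -> D


Result: BDCBDD


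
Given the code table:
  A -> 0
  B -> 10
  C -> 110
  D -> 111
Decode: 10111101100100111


Decoding:
10 -> B
111 -> D
10 -> B
110 -> C
0 -> A
10 -> B
0 -> A
111 -> D


Result: BDBCABAD


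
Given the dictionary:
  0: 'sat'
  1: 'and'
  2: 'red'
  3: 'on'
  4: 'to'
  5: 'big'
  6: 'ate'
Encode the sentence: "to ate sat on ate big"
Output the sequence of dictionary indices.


Look up each word in the dictionary:
  'to' -> 4
  'ate' -> 6
  'sat' -> 0
  'on' -> 3
  'ate' -> 6
  'big' -> 5

Encoded: [4, 6, 0, 3, 6, 5]


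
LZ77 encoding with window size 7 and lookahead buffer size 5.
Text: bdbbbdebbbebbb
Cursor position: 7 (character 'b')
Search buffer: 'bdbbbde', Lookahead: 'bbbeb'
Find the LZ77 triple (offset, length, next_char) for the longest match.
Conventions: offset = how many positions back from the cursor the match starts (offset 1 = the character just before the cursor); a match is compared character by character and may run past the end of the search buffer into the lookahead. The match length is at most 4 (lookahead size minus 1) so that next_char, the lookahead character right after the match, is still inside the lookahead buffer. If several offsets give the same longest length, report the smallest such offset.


Try each offset into the search buffer:
  offset=1 (pos 6, char 'e'): match length 0
  offset=2 (pos 5, char 'd'): match length 0
  offset=3 (pos 4, char 'b'): match length 1
  offset=4 (pos 3, char 'b'): match length 2
  offset=5 (pos 2, char 'b'): match length 3
  offset=6 (pos 1, char 'd'): match length 0
  offset=7 (pos 0, char 'b'): match length 1
Longest match has length 3 at offset 5.
next_char = character at position 7 + 3 = 10 -> 'e'

Best match: offset=5, length=3 (matching 'bbb' starting at position 2)
LZ77 triple: (5, 3, 'e')


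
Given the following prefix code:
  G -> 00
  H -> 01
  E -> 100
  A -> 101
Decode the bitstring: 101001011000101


Decoding step by step:
Bits 101 -> A
Bits 00 -> G
Bits 101 -> A
Bits 100 -> E
Bits 01 -> H
Bits 01 -> H


Decoded message: AGAEHH


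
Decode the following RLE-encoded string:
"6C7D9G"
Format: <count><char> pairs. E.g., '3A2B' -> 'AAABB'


Expanding each <count><char> pair:
  6C -> 'CCCCCC'
  7D -> 'DDDDDDD'
  9G -> 'GGGGGGGGG'

Decoded = CCCCCCDDDDDDDGGGGGGGGG


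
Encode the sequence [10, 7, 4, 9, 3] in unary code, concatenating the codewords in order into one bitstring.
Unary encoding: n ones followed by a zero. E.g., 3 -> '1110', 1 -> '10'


Encode each number as n ones followed by a terminating 0:
  10 -> 11111111110 (11 bits)
  7 -> 11111110 (8 bits)
  4 -> 11110 (5 bits)
  9 -> 1111111110 (10 bits)
  3 -> 1110 (4 bits)
Total length = 11 + 8 + 5 + 10 + 4 = 38 bits.

Unary([10, 7, 4, 9, 3]) = 11111111110111111101111011111111101110 (38 bits)


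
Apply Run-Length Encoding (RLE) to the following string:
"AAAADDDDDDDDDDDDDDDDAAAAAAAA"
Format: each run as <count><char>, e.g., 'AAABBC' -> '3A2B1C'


Scanning runs left to right:
  i=0: run of 'A' x 4 -> '4A'
  i=4: run of 'D' x 16 -> '16D'
  i=20: run of 'A' x 8 -> '8A'

RLE = 4A16D8A
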